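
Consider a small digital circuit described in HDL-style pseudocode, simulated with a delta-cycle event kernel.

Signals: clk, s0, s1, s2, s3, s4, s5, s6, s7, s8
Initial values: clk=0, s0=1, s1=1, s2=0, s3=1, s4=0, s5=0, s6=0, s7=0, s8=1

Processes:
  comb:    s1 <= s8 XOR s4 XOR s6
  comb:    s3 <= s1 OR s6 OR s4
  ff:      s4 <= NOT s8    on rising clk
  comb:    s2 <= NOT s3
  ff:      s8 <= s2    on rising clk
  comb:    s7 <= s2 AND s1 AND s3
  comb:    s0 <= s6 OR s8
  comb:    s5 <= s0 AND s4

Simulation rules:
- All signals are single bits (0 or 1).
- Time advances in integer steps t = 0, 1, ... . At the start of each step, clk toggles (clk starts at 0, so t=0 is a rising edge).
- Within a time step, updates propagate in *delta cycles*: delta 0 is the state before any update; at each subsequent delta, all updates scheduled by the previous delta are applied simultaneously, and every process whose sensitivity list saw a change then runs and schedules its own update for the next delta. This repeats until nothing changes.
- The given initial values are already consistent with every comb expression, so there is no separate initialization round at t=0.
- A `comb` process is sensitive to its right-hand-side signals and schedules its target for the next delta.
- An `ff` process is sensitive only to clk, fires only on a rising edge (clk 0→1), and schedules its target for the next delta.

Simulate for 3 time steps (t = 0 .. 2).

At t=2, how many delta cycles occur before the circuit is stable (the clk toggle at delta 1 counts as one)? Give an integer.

4

t=0 Δ0: s1=1 clk=0 s6=0 s0=1 s4=0 s8=1 s3=1 s7=0 s5=0 s2=0
  Δ1: clk:0→1
  Δ2: s8:1→0
  Δ3: s1:1→0, s0:1→0
  Δ4: s3:1→0
  Δ5: s2:0→1
  (5Δ to stable)
t=1 Δ0: s1=0 clk=1 s6=0 s0=0 s4=0 s8=0 s3=0 s7=0 s5=0 s2=1
  Δ1: clk:1→0
  (1Δ to stable)
t=2 Δ0: s1=0 clk=0 s6=0 s0=0 s4=0 s8=0 s3=0 s7=0 s5=0 s2=1
  Δ1: clk:0→1
  Δ2: s4:0→1, s8:0→1
  Δ3: s0:0→1, s3:0→1
  Δ4: s5:0→1, s2:1→0
  (4Δ to stable)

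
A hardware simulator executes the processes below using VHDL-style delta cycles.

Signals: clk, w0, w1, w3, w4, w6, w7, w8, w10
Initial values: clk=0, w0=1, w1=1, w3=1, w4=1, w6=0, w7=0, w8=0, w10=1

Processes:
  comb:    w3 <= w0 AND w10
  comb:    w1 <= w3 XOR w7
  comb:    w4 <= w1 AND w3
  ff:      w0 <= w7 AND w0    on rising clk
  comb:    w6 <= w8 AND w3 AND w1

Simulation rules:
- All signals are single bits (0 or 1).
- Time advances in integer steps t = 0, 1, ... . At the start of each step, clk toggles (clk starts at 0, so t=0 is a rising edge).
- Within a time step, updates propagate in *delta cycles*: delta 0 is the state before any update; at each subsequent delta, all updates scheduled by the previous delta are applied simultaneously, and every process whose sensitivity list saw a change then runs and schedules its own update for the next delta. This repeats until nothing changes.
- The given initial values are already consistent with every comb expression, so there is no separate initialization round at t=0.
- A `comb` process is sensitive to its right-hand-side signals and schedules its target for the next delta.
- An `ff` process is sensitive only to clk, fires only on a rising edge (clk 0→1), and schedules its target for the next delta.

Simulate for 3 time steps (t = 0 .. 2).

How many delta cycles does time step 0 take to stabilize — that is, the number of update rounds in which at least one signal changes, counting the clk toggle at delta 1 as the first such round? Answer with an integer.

[bits: w3,w1,w0,w10,w7,w4,w6,w8,clk]
t=0: Δ0=111101000 Δ1=111101001 Δ2=110101001 Δ3=010101001 Δ4=000100001 | 4Δ
t=1: Δ0=000100001 Δ1=000100000 | 1Δ
t=2: Δ0=000100000 Δ1=000100001 | 1Δ

4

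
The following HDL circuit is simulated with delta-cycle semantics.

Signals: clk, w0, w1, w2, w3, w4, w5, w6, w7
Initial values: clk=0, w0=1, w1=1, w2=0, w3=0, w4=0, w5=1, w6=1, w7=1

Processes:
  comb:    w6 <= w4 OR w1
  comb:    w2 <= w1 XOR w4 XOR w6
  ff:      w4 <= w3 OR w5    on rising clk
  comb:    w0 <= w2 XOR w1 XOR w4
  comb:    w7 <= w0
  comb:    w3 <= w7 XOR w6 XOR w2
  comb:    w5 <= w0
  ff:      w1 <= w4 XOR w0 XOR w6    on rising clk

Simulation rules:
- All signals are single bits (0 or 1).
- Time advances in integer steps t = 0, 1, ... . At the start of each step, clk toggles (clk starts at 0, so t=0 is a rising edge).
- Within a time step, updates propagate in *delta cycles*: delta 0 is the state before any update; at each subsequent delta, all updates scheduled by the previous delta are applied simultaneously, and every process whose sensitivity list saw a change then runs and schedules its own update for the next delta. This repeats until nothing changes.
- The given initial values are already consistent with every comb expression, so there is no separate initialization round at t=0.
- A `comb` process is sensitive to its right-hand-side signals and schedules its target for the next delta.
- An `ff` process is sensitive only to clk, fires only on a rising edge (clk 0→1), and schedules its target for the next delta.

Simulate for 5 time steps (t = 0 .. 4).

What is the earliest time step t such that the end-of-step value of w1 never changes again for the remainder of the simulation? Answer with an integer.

2

t0.Δ0 w5=1 w6=1 w1=1 w0=1 w7=1 clk=0 w4=0 w3=0 w2=0
t0.Δ1 w5=1 w6=1 w1=1 w0=1 w7=1 clk=1 w4=0 w3=0 w2=0
t0.Δ2 w5=1 w6=1 w1=0 w0=1 w7=1 clk=1 w4=1 w3=0 w2=0
t1.Δ0 w5=1 w6=1 w1=0 w0=1 w7=1 clk=1 w4=1 w3=0 w2=0
t1.Δ1 w5=1 w6=1 w1=0 w0=1 w7=1 clk=0 w4=1 w3=0 w2=0
t2.Δ0 w5=1 w6=1 w1=0 w0=1 w7=1 clk=0 w4=1 w3=0 w2=0
t2.Δ1 w5=1 w6=1 w1=0 w0=1 w7=1 clk=1 w4=1 w3=0 w2=0
t2.Δ2 w5=1 w6=1 w1=1 w0=1 w7=1 clk=1 w4=1 w3=0 w2=0
t2.Δ3 w5=1 w6=1 w1=1 w0=0 w7=1 clk=1 w4=1 w3=0 w2=1
t2.Δ4 w5=0 w6=1 w1=1 w0=1 w7=0 clk=1 w4=1 w3=1 w2=1
t2.Δ5 w5=1 w6=1 w1=1 w0=1 w7=1 clk=1 w4=1 w3=0 w2=1
t2.Δ6 w5=1 w6=1 w1=1 w0=1 w7=1 clk=1 w4=1 w3=1 w2=1
t3.Δ0 w5=1 w6=1 w1=1 w0=1 w7=1 clk=1 w4=1 w3=1 w2=1
t3.Δ1 w5=1 w6=1 w1=1 w0=1 w7=1 clk=0 w4=1 w3=1 w2=1
t4.Δ0 w5=1 w6=1 w1=1 w0=1 w7=1 clk=0 w4=1 w3=1 w2=1
t4.Δ1 w5=1 w6=1 w1=1 w0=1 w7=1 clk=1 w4=1 w3=1 w2=1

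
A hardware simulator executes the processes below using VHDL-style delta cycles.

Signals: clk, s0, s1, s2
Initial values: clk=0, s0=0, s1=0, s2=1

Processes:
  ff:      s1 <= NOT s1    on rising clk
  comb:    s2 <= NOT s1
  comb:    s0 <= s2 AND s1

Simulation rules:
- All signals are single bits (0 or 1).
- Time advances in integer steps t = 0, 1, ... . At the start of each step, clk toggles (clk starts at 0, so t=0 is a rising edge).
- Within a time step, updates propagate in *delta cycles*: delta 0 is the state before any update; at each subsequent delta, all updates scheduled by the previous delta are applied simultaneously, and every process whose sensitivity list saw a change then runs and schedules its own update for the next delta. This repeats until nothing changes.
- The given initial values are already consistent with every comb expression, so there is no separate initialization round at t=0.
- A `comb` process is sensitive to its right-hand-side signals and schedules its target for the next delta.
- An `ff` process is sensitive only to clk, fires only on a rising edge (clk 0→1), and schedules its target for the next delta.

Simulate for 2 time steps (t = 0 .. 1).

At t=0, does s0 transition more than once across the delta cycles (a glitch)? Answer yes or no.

t0.Δ0 s1=0 s2=1 clk=0 s0=0
t0.Δ1 s1=0 s2=1 clk=1 s0=0
t0.Δ2 s1=1 s2=1 clk=1 s0=0
t0.Δ3 s1=1 s2=0 clk=1 s0=1
t0.Δ4 s1=1 s2=0 clk=1 s0=0
t1.Δ0 s1=1 s2=0 clk=1 s0=0
t1.Δ1 s1=1 s2=0 clk=0 s0=0

yes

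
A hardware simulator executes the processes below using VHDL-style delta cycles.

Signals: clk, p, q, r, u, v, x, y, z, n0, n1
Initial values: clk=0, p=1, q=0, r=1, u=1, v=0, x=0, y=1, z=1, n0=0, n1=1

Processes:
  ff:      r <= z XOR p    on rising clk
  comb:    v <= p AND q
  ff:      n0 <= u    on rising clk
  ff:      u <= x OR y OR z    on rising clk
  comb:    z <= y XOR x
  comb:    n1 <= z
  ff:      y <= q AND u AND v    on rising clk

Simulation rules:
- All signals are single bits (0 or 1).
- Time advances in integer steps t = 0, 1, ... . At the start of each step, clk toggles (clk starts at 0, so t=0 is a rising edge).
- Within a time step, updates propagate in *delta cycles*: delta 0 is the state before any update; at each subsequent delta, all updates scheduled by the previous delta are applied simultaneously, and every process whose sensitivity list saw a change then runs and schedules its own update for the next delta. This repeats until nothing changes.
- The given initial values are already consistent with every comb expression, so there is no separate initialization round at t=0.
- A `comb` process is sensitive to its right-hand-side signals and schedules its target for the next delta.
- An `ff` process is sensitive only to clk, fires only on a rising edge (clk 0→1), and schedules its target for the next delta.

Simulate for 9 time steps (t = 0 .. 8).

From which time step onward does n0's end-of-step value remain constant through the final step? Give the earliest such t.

t0.Δ0 x=0 v=0 n0=0 q=0 z=1 r=1 clk=0 y=1 u=1 p=1 n1=1
t0.Δ1 x=0 v=0 n0=0 q=0 z=1 r=1 clk=1 y=1 u=1 p=1 n1=1
t0.Δ2 x=0 v=0 n0=1 q=0 z=1 r=0 clk=1 y=0 u=1 p=1 n1=1
t0.Δ3 x=0 v=0 n0=1 q=0 z=0 r=0 clk=1 y=0 u=1 p=1 n1=1
t0.Δ4 x=0 v=0 n0=1 q=0 z=0 r=0 clk=1 y=0 u=1 p=1 n1=0
t1.Δ0 x=0 v=0 n0=1 q=0 z=0 r=0 clk=1 y=0 u=1 p=1 n1=0
t1.Δ1 x=0 v=0 n0=1 q=0 z=0 r=0 clk=0 y=0 u=1 p=1 n1=0
t2.Δ0 x=0 v=0 n0=1 q=0 z=0 r=0 clk=0 y=0 u=1 p=1 n1=0
t2.Δ1 x=0 v=0 n0=1 q=0 z=0 r=0 clk=1 y=0 u=1 p=1 n1=0
t2.Δ2 x=0 v=0 n0=1 q=0 z=0 r=1 clk=1 y=0 u=0 p=1 n1=0
t3.Δ0 x=0 v=0 n0=1 q=0 z=0 r=1 clk=1 y=0 u=0 p=1 n1=0
t3.Δ1 x=0 v=0 n0=1 q=0 z=0 r=1 clk=0 y=0 u=0 p=1 n1=0
t4.Δ0 x=0 v=0 n0=1 q=0 z=0 r=1 clk=0 y=0 u=0 p=1 n1=0
t4.Δ1 x=0 v=0 n0=1 q=0 z=0 r=1 clk=1 y=0 u=0 p=1 n1=0
t4.Δ2 x=0 v=0 n0=0 q=0 z=0 r=1 clk=1 y=0 u=0 p=1 n1=0
t5.Δ0 x=0 v=0 n0=0 q=0 z=0 r=1 clk=1 y=0 u=0 p=1 n1=0
t5.Δ1 x=0 v=0 n0=0 q=0 z=0 r=1 clk=0 y=0 u=0 p=1 n1=0
t6.Δ0 x=0 v=0 n0=0 q=0 z=0 r=1 clk=0 y=0 u=0 p=1 n1=0
t6.Δ1 x=0 v=0 n0=0 q=0 z=0 r=1 clk=1 y=0 u=0 p=1 n1=0
t7.Δ0 x=0 v=0 n0=0 q=0 z=0 r=1 clk=1 y=0 u=0 p=1 n1=0
t7.Δ1 x=0 v=0 n0=0 q=0 z=0 r=1 clk=0 y=0 u=0 p=1 n1=0
t8.Δ0 x=0 v=0 n0=0 q=0 z=0 r=1 clk=0 y=0 u=0 p=1 n1=0
t8.Δ1 x=0 v=0 n0=0 q=0 z=0 r=1 clk=1 y=0 u=0 p=1 n1=0

4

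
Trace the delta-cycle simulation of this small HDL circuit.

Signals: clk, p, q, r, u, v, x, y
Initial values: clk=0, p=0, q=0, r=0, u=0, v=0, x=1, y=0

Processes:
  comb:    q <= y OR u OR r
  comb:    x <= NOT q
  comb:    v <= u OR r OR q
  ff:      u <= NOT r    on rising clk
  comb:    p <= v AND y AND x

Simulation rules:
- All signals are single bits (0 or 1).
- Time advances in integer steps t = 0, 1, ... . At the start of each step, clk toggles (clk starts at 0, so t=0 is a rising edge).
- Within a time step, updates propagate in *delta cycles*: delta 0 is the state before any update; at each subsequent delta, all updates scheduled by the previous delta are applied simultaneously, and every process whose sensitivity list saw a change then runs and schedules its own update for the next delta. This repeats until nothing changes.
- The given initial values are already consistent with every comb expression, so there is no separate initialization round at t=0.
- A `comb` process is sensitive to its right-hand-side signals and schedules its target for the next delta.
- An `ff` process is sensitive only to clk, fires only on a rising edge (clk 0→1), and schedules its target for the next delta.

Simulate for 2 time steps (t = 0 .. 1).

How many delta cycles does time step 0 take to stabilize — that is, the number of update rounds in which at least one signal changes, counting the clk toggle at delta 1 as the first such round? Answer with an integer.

t0.Δ0 clk=0 p=0 y=0 v=0 u=0 r=0 x=1 q=0
t0.Δ1 clk=1 p=0 y=0 v=0 u=0 r=0 x=1 q=0
t0.Δ2 clk=1 p=0 y=0 v=0 u=1 r=0 x=1 q=0
t0.Δ3 clk=1 p=0 y=0 v=1 u=1 r=0 x=1 q=1
t0.Δ4 clk=1 p=0 y=0 v=1 u=1 r=0 x=0 q=1
t1.Δ0 clk=1 p=0 y=0 v=1 u=1 r=0 x=0 q=1
t1.Δ1 clk=0 p=0 y=0 v=1 u=1 r=0 x=0 q=1

4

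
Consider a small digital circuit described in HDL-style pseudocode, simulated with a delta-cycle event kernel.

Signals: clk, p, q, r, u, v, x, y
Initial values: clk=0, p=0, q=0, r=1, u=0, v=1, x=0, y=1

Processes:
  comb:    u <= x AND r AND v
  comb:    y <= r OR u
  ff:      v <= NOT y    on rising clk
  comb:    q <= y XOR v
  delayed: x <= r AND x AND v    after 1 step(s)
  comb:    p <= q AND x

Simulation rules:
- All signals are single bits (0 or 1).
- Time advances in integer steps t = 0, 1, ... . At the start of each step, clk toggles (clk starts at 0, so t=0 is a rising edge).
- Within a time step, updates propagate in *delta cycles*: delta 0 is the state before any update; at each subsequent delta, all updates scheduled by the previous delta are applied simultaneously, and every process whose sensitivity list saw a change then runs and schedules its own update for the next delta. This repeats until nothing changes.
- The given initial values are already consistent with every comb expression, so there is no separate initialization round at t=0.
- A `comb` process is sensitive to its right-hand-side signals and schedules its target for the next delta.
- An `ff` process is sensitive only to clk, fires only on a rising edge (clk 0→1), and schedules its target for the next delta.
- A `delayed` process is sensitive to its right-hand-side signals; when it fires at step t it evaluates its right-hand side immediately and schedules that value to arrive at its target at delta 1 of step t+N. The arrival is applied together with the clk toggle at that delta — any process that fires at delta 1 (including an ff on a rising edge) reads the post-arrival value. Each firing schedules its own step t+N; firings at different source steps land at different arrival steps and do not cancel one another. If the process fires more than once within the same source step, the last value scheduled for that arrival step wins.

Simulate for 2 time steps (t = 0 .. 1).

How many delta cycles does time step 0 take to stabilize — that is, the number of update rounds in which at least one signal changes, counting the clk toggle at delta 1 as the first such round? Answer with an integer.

3

t0.Δ0 x=0 q=0 v=1 r=1 p=0 clk=0 y=1 u=0
t0.Δ1 x=0 q=0 v=1 r=1 p=0 clk=1 y=1 u=0
t0.Δ2 x=0 q=0 v=0 r=1 p=0 clk=1 y=1 u=0
t0.Δ3 x=0 q=1 v=0 r=1 p=0 clk=1 y=1 u=0
t1.Δ0 x=0 q=1 v=0 r=1 p=0 clk=1 y=1 u=0
t1.Δ1 x=0 q=1 v=0 r=1 p=0 clk=0 y=1 u=0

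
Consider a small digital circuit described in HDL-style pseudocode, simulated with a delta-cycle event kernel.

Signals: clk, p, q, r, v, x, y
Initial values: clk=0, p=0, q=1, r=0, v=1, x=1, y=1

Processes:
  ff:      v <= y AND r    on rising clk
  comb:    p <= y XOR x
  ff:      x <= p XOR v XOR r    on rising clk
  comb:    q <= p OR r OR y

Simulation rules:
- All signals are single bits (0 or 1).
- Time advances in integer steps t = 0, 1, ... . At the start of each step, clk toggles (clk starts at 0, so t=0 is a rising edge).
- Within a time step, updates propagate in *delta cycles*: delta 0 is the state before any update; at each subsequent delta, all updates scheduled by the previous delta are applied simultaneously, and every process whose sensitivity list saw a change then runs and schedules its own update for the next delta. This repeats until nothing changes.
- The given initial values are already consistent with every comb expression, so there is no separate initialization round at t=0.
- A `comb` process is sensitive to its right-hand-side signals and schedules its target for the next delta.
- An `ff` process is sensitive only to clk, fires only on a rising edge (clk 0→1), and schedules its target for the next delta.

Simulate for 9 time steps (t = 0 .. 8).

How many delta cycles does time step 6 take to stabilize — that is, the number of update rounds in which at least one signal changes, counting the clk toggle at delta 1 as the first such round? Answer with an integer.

3

[bits: p,v,x,q,clk,y,r]
t=0: Δ0=0111010 Δ1=0111110 Δ2=0011110 | 2Δ
t=1: Δ0=0011110 Δ1=0011010 | 1Δ
t=2: Δ0=0011010 Δ1=0011110 Δ2=0001110 Δ3=1001110 | 3Δ
t=3: Δ0=1001110 Δ1=1001010 | 1Δ
t=4: Δ0=1001010 Δ1=1001110 Δ2=1011110 Δ3=0011110 | 3Δ
t=5: Δ0=0011110 Δ1=0011010 | 1Δ
t=6: Δ0=0011010 Δ1=0011110 Δ2=0001110 Δ3=1001110 | 3Δ
t=7: Δ0=1001110 Δ1=1001010 | 1Δ
t=8: Δ0=1001010 Δ1=1001110 Δ2=1011110 Δ3=0011110 | 3Δ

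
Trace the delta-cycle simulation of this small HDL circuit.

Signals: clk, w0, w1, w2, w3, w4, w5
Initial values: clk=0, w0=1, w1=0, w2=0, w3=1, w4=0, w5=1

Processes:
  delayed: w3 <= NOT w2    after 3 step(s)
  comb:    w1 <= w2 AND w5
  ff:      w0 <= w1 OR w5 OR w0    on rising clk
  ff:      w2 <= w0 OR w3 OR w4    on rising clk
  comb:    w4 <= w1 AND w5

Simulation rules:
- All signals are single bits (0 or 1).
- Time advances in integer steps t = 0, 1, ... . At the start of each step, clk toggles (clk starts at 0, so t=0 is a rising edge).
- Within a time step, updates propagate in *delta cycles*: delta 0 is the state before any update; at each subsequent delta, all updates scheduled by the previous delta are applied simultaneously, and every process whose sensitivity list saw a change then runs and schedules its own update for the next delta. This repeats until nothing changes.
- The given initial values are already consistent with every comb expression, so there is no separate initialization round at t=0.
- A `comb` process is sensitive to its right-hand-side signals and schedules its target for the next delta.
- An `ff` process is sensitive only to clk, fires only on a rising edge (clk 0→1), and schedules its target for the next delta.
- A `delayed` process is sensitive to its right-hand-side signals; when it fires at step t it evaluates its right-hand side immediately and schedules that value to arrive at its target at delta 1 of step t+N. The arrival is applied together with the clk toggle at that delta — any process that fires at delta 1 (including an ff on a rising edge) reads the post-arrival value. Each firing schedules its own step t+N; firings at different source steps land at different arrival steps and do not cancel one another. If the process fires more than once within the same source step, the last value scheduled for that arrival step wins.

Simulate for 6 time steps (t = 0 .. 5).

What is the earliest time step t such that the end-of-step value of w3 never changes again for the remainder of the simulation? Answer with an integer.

t0.Δ0 w5=1 w1=0 w0=1 w2=0 w4=0 w3=1 clk=0
t0.Δ1 w5=1 w1=0 w0=1 w2=0 w4=0 w3=1 clk=1
t0.Δ2 w5=1 w1=0 w0=1 w2=1 w4=0 w3=1 clk=1
t0.Δ3 w5=1 w1=1 w0=1 w2=1 w4=0 w3=1 clk=1
t0.Δ4 w5=1 w1=1 w0=1 w2=1 w4=1 w3=1 clk=1
t1.Δ0 w5=1 w1=1 w0=1 w2=1 w4=1 w3=1 clk=1
t1.Δ1 w5=1 w1=1 w0=1 w2=1 w4=1 w3=1 clk=0
t2.Δ0 w5=1 w1=1 w0=1 w2=1 w4=1 w3=1 clk=0
t2.Δ1 w5=1 w1=1 w0=1 w2=1 w4=1 w3=1 clk=1
t3.Δ0 w5=1 w1=1 w0=1 w2=1 w4=1 w3=1 clk=1
t3.Δ1 w5=1 w1=1 w0=1 w2=1 w4=1 w3=0 clk=0
t4.Δ0 w5=1 w1=1 w0=1 w2=1 w4=1 w3=0 clk=0
t4.Δ1 w5=1 w1=1 w0=1 w2=1 w4=1 w3=0 clk=1
t5.Δ0 w5=1 w1=1 w0=1 w2=1 w4=1 w3=0 clk=1
t5.Δ1 w5=1 w1=1 w0=1 w2=1 w4=1 w3=0 clk=0

3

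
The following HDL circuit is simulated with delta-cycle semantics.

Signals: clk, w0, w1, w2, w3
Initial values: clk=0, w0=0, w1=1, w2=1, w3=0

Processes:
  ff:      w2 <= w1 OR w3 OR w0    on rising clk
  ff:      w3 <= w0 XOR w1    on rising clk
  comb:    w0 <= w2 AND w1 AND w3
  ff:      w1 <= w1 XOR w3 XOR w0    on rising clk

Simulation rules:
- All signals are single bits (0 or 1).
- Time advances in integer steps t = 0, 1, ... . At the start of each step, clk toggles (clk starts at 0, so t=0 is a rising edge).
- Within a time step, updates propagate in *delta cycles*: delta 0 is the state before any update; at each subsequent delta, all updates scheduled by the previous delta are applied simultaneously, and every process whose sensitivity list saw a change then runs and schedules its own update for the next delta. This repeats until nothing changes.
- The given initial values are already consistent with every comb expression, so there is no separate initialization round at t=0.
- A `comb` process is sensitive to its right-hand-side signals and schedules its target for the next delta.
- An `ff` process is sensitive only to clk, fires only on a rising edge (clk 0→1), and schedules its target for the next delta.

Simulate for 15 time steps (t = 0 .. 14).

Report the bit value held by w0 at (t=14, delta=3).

0

t=0 Δ0: w1=1 w3=0 clk=0 w0=0 w2=1
  Δ1: clk:0→1
  Δ2: w3:0→1
  Δ3: w0:0→1
  (3Δ to stable)
t=1 Δ0: w1=1 w3=1 clk=1 w0=1 w2=1
  Δ1: clk:1→0
  (1Δ to stable)
t=2 Δ0: w1=1 w3=1 clk=0 w0=1 w2=1
  Δ1: clk:0→1
  Δ2: w3:1→0
  Δ3: w0:1→0
  (3Δ to stable)
t=3 Δ0: w1=1 w3=0 clk=1 w0=0 w2=1
  Δ1: clk:1→0
  (1Δ to stable)
t=4 Δ0: w1=1 w3=0 clk=0 w0=0 w2=1
  Δ1: clk:0→1
  Δ2: w3:0→1
  Δ3: w0:0→1
  (3Δ to stable)
t=5 Δ0: w1=1 w3=1 clk=1 w0=1 w2=1
  Δ1: clk:1→0
  (1Δ to stable)
t=6 Δ0: w1=1 w3=1 clk=0 w0=1 w2=1
  Δ1: clk:0→1
  Δ2: w3:1→0
  Δ3: w0:1→0
  (3Δ to stable)
t=7 Δ0: w1=1 w3=0 clk=1 w0=0 w2=1
  Δ1: clk:1→0
  (1Δ to stable)
t=8 Δ0: w1=1 w3=0 clk=0 w0=0 w2=1
  Δ1: clk:0→1
  Δ2: w3:0→1
  Δ3: w0:0→1
  (3Δ to stable)
t=9 Δ0: w1=1 w3=1 clk=1 w0=1 w2=1
  Δ1: clk:1→0
  (1Δ to stable)
t=10 Δ0: w1=1 w3=1 clk=0 w0=1 w2=1
  Δ1: clk:0→1
  Δ2: w3:1→0
  Δ3: w0:1→0
  (3Δ to stable)
t=11 Δ0: w1=1 w3=0 clk=1 w0=0 w2=1
  Δ1: clk:1→0
  (1Δ to stable)
t=12 Δ0: w1=1 w3=0 clk=0 w0=0 w2=1
  Δ1: clk:0→1
  Δ2: w3:0→1
  Δ3: w0:0→1
  (3Δ to stable)
t=13 Δ0: w1=1 w3=1 clk=1 w0=1 w2=1
  Δ1: clk:1→0
  (1Δ to stable)
t=14 Δ0: w1=1 w3=1 clk=0 w0=1 w2=1
  Δ1: clk:0→1
  Δ2: w3:1→0
  Δ3: w0:1→0
  (3Δ to stable)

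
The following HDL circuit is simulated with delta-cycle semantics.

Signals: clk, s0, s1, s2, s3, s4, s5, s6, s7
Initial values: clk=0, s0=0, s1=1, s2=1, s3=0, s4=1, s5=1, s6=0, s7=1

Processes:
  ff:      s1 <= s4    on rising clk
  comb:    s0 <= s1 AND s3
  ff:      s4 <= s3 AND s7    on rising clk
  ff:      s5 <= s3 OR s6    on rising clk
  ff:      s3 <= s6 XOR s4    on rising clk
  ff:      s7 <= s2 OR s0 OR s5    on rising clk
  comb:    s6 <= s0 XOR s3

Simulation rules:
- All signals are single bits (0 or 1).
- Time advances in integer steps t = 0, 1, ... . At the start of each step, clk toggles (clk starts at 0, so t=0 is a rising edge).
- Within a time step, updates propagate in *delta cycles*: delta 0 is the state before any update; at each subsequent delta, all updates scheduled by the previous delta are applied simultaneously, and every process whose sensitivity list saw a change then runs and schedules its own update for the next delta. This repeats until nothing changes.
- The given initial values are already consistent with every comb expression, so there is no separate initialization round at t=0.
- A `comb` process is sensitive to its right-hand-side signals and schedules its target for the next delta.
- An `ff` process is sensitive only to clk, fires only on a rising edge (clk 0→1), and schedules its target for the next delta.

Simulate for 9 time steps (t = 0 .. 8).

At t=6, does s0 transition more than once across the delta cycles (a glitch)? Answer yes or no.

no

t=0 Δ0: s2=1 s0=0 s1=1 s6=0 s4=1 s5=1 s7=1 clk=0 s3=0
  Δ1: clk:0→1
  Δ2: s4:1→0, s5:1→0, s3:0→1
  Δ3: s0:0→1, s6:0→1
  Δ4: s6:1→0
  (4Δ to stable)
t=1 Δ0: s2=1 s0=1 s1=1 s6=0 s4=0 s5=0 s7=1 clk=1 s3=1
  Δ1: clk:1→0
  (1Δ to stable)
t=2 Δ0: s2=1 s0=1 s1=1 s6=0 s4=0 s5=0 s7=1 clk=0 s3=1
  Δ1: clk:0→1
  Δ2: s1:1→0, s4:0→1, s5:0→1, s3:1→0
  Δ3: s0:1→0, s6:0→1
  Δ4: s6:1→0
  (4Δ to stable)
t=3 Δ0: s2=1 s0=0 s1=0 s6=0 s4=1 s5=1 s7=1 clk=1 s3=0
  Δ1: clk:1→0
  (1Δ to stable)
t=4 Δ0: s2=1 s0=0 s1=0 s6=0 s4=1 s5=1 s7=1 clk=0 s3=0
  Δ1: clk:0→1
  Δ2: s1:0→1, s4:1→0, s5:1→0, s3:0→1
  Δ3: s0:0→1, s6:0→1
  Δ4: s6:1→0
  (4Δ to stable)
t=5 Δ0: s2=1 s0=1 s1=1 s6=0 s4=0 s5=0 s7=1 clk=1 s3=1
  Δ1: clk:1→0
  (1Δ to stable)
t=6 Δ0: s2=1 s0=1 s1=1 s6=0 s4=0 s5=0 s7=1 clk=0 s3=1
  Δ1: clk:0→1
  Δ2: s1:1→0, s4:0→1, s5:0→1, s3:1→0
  Δ3: s0:1→0, s6:0→1
  Δ4: s6:1→0
  (4Δ to stable)
t=7 Δ0: s2=1 s0=0 s1=0 s6=0 s4=1 s5=1 s7=1 clk=1 s3=0
  Δ1: clk:1→0
  (1Δ to stable)
t=8 Δ0: s2=1 s0=0 s1=0 s6=0 s4=1 s5=1 s7=1 clk=0 s3=0
  Δ1: clk:0→1
  Δ2: s1:0→1, s4:1→0, s5:1→0, s3:0→1
  Δ3: s0:0→1, s6:0→1
  Δ4: s6:1→0
  (4Δ to stable)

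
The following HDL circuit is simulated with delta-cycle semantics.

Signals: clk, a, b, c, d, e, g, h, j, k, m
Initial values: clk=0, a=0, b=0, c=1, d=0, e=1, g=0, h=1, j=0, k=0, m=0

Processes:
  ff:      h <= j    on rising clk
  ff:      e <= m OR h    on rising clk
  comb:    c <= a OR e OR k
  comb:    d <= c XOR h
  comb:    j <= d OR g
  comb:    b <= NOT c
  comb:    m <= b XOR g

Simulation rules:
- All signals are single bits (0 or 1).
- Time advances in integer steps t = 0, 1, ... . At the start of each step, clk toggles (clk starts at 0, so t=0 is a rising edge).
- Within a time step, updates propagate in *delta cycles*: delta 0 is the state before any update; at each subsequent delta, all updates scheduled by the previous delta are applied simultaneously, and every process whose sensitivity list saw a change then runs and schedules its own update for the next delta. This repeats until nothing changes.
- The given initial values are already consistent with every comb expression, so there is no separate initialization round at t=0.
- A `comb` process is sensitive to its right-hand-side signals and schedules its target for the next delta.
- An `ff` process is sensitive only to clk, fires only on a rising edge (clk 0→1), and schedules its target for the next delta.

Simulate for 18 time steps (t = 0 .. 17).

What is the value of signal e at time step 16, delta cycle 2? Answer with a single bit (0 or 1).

1

t0.Δ0 c=1 clk=0 m=0 b=0 j=0 h=1 a=0 e=1 d=0 k=0 g=0
t0.Δ1 c=1 clk=1 m=0 b=0 j=0 h=1 a=0 e=1 d=0 k=0 g=0
t0.Δ2 c=1 clk=1 m=0 b=0 j=0 h=0 a=0 e=1 d=0 k=0 g=0
t0.Δ3 c=1 clk=1 m=0 b=0 j=0 h=0 a=0 e=1 d=1 k=0 g=0
t0.Δ4 c=1 clk=1 m=0 b=0 j=1 h=0 a=0 e=1 d=1 k=0 g=0
t1.Δ0 c=1 clk=1 m=0 b=0 j=1 h=0 a=0 e=1 d=1 k=0 g=0
t1.Δ1 c=1 clk=0 m=0 b=0 j=1 h=0 a=0 e=1 d=1 k=0 g=0
t2.Δ0 c=1 clk=0 m=0 b=0 j=1 h=0 a=0 e=1 d=1 k=0 g=0
t2.Δ1 c=1 clk=1 m=0 b=0 j=1 h=0 a=0 e=1 d=1 k=0 g=0
t2.Δ2 c=1 clk=1 m=0 b=0 j=1 h=1 a=0 e=0 d=1 k=0 g=0
t2.Δ3 c=0 clk=1 m=0 b=0 j=1 h=1 a=0 e=0 d=0 k=0 g=0
t2.Δ4 c=0 clk=1 m=0 b=1 j=0 h=1 a=0 e=0 d=1 k=0 g=0
t2.Δ5 c=0 clk=1 m=1 b=1 j=1 h=1 a=0 e=0 d=1 k=0 g=0
t3.Δ0 c=0 clk=1 m=1 b=1 j=1 h=1 a=0 e=0 d=1 k=0 g=0
t3.Δ1 c=0 clk=0 m=1 b=1 j=1 h=1 a=0 e=0 d=1 k=0 g=0
t4.Δ0 c=0 clk=0 m=1 b=1 j=1 h=1 a=0 e=0 d=1 k=0 g=0
t4.Δ1 c=0 clk=1 m=1 b=1 j=1 h=1 a=0 e=0 d=1 k=0 g=0
t4.Δ2 c=0 clk=1 m=1 b=1 j=1 h=1 a=0 e=1 d=1 k=0 g=0
t4.Δ3 c=1 clk=1 m=1 b=1 j=1 h=1 a=0 e=1 d=1 k=0 g=0
t4.Δ4 c=1 clk=1 m=1 b=0 j=1 h=1 a=0 e=1 d=0 k=0 g=0
t4.Δ5 c=1 clk=1 m=0 b=0 j=0 h=1 a=0 e=1 d=0 k=0 g=0
t5.Δ0 c=1 clk=1 m=0 b=0 j=0 h=1 a=0 e=1 d=0 k=0 g=0
t5.Δ1 c=1 clk=0 m=0 b=0 j=0 h=1 a=0 e=1 d=0 k=0 g=0
t6.Δ0 c=1 clk=0 m=0 b=0 j=0 h=1 a=0 e=1 d=0 k=0 g=0
t6.Δ1 c=1 clk=1 m=0 b=0 j=0 h=1 a=0 e=1 d=0 k=0 g=0
t6.Δ2 c=1 clk=1 m=0 b=0 j=0 h=0 a=0 e=1 d=0 k=0 g=0
t6.Δ3 c=1 clk=1 m=0 b=0 j=0 h=0 a=0 e=1 d=1 k=0 g=0
t6.Δ4 c=1 clk=1 m=0 b=0 j=1 h=0 a=0 e=1 d=1 k=0 g=0
t7.Δ0 c=1 clk=1 m=0 b=0 j=1 h=0 a=0 e=1 d=1 k=0 g=0
t7.Δ1 c=1 clk=0 m=0 b=0 j=1 h=0 a=0 e=1 d=1 k=0 g=0
t8.Δ0 c=1 clk=0 m=0 b=0 j=1 h=0 a=0 e=1 d=1 k=0 g=0
t8.Δ1 c=1 clk=1 m=0 b=0 j=1 h=0 a=0 e=1 d=1 k=0 g=0
t8.Δ2 c=1 clk=1 m=0 b=0 j=1 h=1 a=0 e=0 d=1 k=0 g=0
t8.Δ3 c=0 clk=1 m=0 b=0 j=1 h=1 a=0 e=0 d=0 k=0 g=0
t8.Δ4 c=0 clk=1 m=0 b=1 j=0 h=1 a=0 e=0 d=1 k=0 g=0
t8.Δ5 c=0 clk=1 m=1 b=1 j=1 h=1 a=0 e=0 d=1 k=0 g=0
t9.Δ0 c=0 clk=1 m=1 b=1 j=1 h=1 a=0 e=0 d=1 k=0 g=0
t9.Δ1 c=0 clk=0 m=1 b=1 j=1 h=1 a=0 e=0 d=1 k=0 g=0
t10.Δ0 c=0 clk=0 m=1 b=1 j=1 h=1 a=0 e=0 d=1 k=0 g=0
t10.Δ1 c=0 clk=1 m=1 b=1 j=1 h=1 a=0 e=0 d=1 k=0 g=0
t10.Δ2 c=0 clk=1 m=1 b=1 j=1 h=1 a=0 e=1 d=1 k=0 g=0
t10.Δ3 c=1 clk=1 m=1 b=1 j=1 h=1 a=0 e=1 d=1 k=0 g=0
t10.Δ4 c=1 clk=1 m=1 b=0 j=1 h=1 a=0 e=1 d=0 k=0 g=0
t10.Δ5 c=1 clk=1 m=0 b=0 j=0 h=1 a=0 e=1 d=0 k=0 g=0
t11.Δ0 c=1 clk=1 m=0 b=0 j=0 h=1 a=0 e=1 d=0 k=0 g=0
t11.Δ1 c=1 clk=0 m=0 b=0 j=0 h=1 a=0 e=1 d=0 k=0 g=0
t12.Δ0 c=1 clk=0 m=0 b=0 j=0 h=1 a=0 e=1 d=0 k=0 g=0
t12.Δ1 c=1 clk=1 m=0 b=0 j=0 h=1 a=0 e=1 d=0 k=0 g=0
t12.Δ2 c=1 clk=1 m=0 b=0 j=0 h=0 a=0 e=1 d=0 k=0 g=0
t12.Δ3 c=1 clk=1 m=0 b=0 j=0 h=0 a=0 e=1 d=1 k=0 g=0
t12.Δ4 c=1 clk=1 m=0 b=0 j=1 h=0 a=0 e=1 d=1 k=0 g=0
t13.Δ0 c=1 clk=1 m=0 b=0 j=1 h=0 a=0 e=1 d=1 k=0 g=0
t13.Δ1 c=1 clk=0 m=0 b=0 j=1 h=0 a=0 e=1 d=1 k=0 g=0
t14.Δ0 c=1 clk=0 m=0 b=0 j=1 h=0 a=0 e=1 d=1 k=0 g=0
t14.Δ1 c=1 clk=1 m=0 b=0 j=1 h=0 a=0 e=1 d=1 k=0 g=0
t14.Δ2 c=1 clk=1 m=0 b=0 j=1 h=1 a=0 e=0 d=1 k=0 g=0
t14.Δ3 c=0 clk=1 m=0 b=0 j=1 h=1 a=0 e=0 d=0 k=0 g=0
t14.Δ4 c=0 clk=1 m=0 b=1 j=0 h=1 a=0 e=0 d=1 k=0 g=0
t14.Δ5 c=0 clk=1 m=1 b=1 j=1 h=1 a=0 e=0 d=1 k=0 g=0
t15.Δ0 c=0 clk=1 m=1 b=1 j=1 h=1 a=0 e=0 d=1 k=0 g=0
t15.Δ1 c=0 clk=0 m=1 b=1 j=1 h=1 a=0 e=0 d=1 k=0 g=0
t16.Δ0 c=0 clk=0 m=1 b=1 j=1 h=1 a=0 e=0 d=1 k=0 g=0
t16.Δ1 c=0 clk=1 m=1 b=1 j=1 h=1 a=0 e=0 d=1 k=0 g=0
t16.Δ2 c=0 clk=1 m=1 b=1 j=1 h=1 a=0 e=1 d=1 k=0 g=0
t16.Δ3 c=1 clk=1 m=1 b=1 j=1 h=1 a=0 e=1 d=1 k=0 g=0
t16.Δ4 c=1 clk=1 m=1 b=0 j=1 h=1 a=0 e=1 d=0 k=0 g=0
t16.Δ5 c=1 clk=1 m=0 b=0 j=0 h=1 a=0 e=1 d=0 k=0 g=0
t17.Δ0 c=1 clk=1 m=0 b=0 j=0 h=1 a=0 e=1 d=0 k=0 g=0
t17.Δ1 c=1 clk=0 m=0 b=0 j=0 h=1 a=0 e=1 d=0 k=0 g=0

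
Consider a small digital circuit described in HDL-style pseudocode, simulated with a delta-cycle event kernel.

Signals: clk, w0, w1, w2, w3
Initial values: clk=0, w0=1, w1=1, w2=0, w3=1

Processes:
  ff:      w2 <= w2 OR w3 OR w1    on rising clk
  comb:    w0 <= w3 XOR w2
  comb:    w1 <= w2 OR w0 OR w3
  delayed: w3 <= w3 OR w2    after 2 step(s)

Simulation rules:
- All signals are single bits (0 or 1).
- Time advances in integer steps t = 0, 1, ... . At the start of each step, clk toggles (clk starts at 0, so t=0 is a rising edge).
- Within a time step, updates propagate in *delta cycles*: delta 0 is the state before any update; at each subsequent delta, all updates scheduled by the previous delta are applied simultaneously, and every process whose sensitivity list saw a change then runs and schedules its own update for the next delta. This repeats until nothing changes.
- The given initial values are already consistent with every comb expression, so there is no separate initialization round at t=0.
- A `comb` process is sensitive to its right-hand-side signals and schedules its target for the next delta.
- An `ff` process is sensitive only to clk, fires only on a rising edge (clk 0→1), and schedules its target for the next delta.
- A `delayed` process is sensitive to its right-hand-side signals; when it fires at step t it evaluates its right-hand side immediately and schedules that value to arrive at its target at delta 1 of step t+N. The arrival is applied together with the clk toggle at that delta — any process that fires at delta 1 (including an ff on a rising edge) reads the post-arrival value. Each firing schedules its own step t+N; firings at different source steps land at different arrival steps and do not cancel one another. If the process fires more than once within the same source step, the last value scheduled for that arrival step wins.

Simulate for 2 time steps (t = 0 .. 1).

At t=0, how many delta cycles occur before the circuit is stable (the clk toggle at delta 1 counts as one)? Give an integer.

[bits: w3,w1,w0,w2,clk]
t=0: Δ0=11100 Δ1=11101 Δ2=11111 Δ3=11011 | 3Δ
t=1: Δ0=11011 Δ1=11010 | 1Δ

3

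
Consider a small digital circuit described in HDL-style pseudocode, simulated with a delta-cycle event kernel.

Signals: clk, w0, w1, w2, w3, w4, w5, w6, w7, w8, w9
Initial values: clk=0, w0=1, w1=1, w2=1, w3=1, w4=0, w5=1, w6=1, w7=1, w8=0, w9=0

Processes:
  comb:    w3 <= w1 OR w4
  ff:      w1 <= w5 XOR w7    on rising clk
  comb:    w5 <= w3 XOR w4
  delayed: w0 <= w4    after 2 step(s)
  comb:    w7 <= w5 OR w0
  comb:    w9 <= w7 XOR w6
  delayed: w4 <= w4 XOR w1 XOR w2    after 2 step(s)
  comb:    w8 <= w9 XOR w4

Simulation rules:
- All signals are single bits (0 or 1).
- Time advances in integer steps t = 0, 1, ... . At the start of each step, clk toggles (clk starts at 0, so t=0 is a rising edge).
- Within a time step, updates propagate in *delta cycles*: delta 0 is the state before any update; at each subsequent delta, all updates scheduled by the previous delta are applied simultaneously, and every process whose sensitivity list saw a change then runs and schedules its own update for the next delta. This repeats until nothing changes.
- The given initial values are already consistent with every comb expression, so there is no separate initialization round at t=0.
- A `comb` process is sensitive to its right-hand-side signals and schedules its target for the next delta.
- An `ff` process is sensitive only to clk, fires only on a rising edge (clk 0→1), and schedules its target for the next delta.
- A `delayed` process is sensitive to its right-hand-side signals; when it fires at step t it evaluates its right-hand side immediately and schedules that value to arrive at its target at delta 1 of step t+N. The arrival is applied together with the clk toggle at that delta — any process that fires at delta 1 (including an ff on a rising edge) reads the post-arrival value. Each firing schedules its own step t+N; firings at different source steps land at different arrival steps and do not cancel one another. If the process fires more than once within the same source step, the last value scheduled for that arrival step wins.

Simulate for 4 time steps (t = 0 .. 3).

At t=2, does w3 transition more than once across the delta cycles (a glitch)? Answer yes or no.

t0.Δ0 w3=1 w4=0 w7=1 w2=1 w9=0 w5=1 w0=1 w8=0 clk=0 w6=1 w1=1
t0.Δ1 w3=1 w4=0 w7=1 w2=1 w9=0 w5=1 w0=1 w8=0 clk=1 w6=1 w1=1
t0.Δ2 w3=1 w4=0 w7=1 w2=1 w9=0 w5=1 w0=1 w8=0 clk=1 w6=1 w1=0
t0.Δ3 w3=0 w4=0 w7=1 w2=1 w9=0 w5=1 w0=1 w8=0 clk=1 w6=1 w1=0
t0.Δ4 w3=0 w4=0 w7=1 w2=1 w9=0 w5=0 w0=1 w8=0 clk=1 w6=1 w1=0
t1.Δ0 w3=0 w4=0 w7=1 w2=1 w9=0 w5=0 w0=1 w8=0 clk=1 w6=1 w1=0
t1.Δ1 w3=0 w4=0 w7=1 w2=1 w9=0 w5=0 w0=1 w8=0 clk=0 w6=1 w1=0
t2.Δ0 w3=0 w4=0 w7=1 w2=1 w9=0 w5=0 w0=1 w8=0 clk=0 w6=1 w1=0
t2.Δ1 w3=0 w4=1 w7=1 w2=1 w9=0 w5=0 w0=1 w8=0 clk=1 w6=1 w1=0
t2.Δ2 w3=1 w4=1 w7=1 w2=1 w9=0 w5=1 w0=1 w8=1 clk=1 w6=1 w1=1
t2.Δ3 w3=1 w4=1 w7=1 w2=1 w9=0 w5=0 w0=1 w8=1 clk=1 w6=1 w1=1
t3.Δ0 w3=1 w4=1 w7=1 w2=1 w9=0 w5=0 w0=1 w8=1 clk=1 w6=1 w1=1
t3.Δ1 w3=1 w4=1 w7=1 w2=1 w9=0 w5=0 w0=1 w8=1 clk=0 w6=1 w1=1

no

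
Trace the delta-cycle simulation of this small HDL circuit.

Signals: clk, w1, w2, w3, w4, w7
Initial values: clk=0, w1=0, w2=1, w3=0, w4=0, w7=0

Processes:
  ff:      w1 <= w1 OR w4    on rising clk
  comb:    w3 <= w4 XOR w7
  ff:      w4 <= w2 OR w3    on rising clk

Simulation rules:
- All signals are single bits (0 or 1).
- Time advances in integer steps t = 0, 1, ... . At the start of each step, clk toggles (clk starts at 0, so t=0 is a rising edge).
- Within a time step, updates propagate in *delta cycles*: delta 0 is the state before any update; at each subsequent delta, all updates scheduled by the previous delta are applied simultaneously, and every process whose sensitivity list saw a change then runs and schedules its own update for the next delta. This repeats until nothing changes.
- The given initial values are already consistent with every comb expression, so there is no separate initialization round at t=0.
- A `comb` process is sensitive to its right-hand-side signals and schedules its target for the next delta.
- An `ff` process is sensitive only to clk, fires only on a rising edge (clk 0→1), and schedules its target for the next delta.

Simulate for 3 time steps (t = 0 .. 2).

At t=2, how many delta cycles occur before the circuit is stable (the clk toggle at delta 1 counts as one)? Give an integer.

t=0 Δ0: w2=1 w7=0 clk=0 w1=0 w3=0 w4=0
  Δ1: clk:0→1
  Δ2: w4:0→1
  Δ3: w3:0→1
  (3Δ to stable)
t=1 Δ0: w2=1 w7=0 clk=1 w1=0 w3=1 w4=1
  Δ1: clk:1→0
  (1Δ to stable)
t=2 Δ0: w2=1 w7=0 clk=0 w1=0 w3=1 w4=1
  Δ1: clk:0→1
  Δ2: w1:0→1
  (2Δ to stable)

2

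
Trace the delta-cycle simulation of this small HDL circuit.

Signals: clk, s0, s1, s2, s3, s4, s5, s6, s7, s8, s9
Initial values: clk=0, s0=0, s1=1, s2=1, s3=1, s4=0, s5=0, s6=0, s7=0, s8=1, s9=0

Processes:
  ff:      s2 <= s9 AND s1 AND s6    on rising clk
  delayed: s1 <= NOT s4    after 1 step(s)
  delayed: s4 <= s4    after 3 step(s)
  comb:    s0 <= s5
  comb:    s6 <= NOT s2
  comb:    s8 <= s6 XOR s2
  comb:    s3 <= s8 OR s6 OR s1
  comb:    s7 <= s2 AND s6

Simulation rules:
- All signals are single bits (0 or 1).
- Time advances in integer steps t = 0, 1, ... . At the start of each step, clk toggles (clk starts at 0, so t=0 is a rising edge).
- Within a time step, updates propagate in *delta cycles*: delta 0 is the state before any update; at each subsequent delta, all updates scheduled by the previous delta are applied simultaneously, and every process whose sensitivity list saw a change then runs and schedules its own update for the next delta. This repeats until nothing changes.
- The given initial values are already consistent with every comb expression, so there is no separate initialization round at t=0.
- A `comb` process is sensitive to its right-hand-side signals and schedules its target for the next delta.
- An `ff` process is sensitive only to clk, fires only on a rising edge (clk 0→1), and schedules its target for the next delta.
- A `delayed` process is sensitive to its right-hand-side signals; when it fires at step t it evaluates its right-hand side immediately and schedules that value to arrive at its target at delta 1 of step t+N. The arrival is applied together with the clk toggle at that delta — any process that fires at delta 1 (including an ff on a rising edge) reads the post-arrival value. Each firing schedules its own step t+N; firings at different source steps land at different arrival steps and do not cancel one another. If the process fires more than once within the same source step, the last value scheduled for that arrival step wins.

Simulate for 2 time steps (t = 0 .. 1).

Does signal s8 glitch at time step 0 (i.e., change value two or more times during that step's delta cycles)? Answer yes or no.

yes

t=0 Δ0: s1=1 s7=0 s4=0 s2=1 s5=0 s8=1 s0=0 clk=0 s6=0 s3=1 s9=0
  Δ1: clk:0→1
  Δ2: s2:1→0
  Δ3: s8:1→0, s6:0→1
  Δ4: s8:0→1
  (4Δ to stable)
t=1 Δ0: s1=1 s7=0 s4=0 s2=0 s5=0 s8=1 s0=0 clk=1 s6=1 s3=1 s9=0
  Δ1: clk:1→0
  (1Δ to stable)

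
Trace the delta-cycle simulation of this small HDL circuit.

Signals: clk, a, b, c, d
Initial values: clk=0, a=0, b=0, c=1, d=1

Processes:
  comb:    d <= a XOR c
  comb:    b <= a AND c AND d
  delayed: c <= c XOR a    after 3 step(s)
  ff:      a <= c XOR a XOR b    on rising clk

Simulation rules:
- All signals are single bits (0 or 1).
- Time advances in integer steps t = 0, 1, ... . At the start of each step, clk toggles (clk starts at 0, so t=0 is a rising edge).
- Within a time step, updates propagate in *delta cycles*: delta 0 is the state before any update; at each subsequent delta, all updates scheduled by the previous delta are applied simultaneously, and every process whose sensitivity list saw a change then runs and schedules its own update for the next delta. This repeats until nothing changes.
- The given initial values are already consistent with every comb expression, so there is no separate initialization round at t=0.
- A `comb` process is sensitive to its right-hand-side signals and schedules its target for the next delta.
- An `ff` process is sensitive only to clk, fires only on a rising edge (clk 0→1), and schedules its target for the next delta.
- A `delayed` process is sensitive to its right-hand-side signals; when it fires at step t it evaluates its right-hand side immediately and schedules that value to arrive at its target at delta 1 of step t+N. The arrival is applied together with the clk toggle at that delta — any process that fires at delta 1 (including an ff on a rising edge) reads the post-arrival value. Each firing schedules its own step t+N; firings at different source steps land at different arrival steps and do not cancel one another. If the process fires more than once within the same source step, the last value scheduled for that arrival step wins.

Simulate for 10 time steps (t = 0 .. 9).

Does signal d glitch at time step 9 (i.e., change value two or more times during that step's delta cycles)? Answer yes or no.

[bits: clk,b,d,a,c]
t=0: Δ0=00101 Δ1=10101 Δ2=10111 Δ3=11011 Δ4=10011 | 4Δ
t=1: Δ0=10011 Δ1=00011 | 1Δ
t=2: Δ0=00011 Δ1=10011 Δ2=10001 Δ3=10101 | 3Δ
t=3: Δ0=10101 Δ1=00100 Δ2=00000 | 2Δ
t=4: Δ0=00000 Δ1=10000 | 1Δ
t=5: Δ0=10000 Δ1=00001 Δ2=00101 | 2Δ
t=6: Δ0=00101 Δ1=10100 Δ2=10000 | 2Δ
t=7: Δ0=10000 Δ1=00000 | 1Δ
t=8: Δ0=00000 Δ1=10001 Δ2=10111 Δ3=11011 Δ4=10011 | 4Δ
t=9: Δ0=10011 Δ1=00010 Δ2=00110 | 2Δ

no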